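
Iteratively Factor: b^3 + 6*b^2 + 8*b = (b + 2)*(b^2 + 4*b) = b*(b + 2)*(b + 4)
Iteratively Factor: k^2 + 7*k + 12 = (k + 4)*(k + 3)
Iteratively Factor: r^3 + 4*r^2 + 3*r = (r + 1)*(r^2 + 3*r) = (r + 1)*(r + 3)*(r)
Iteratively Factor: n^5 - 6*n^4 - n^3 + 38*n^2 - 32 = (n - 4)*(n^4 - 2*n^3 - 9*n^2 + 2*n + 8) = (n - 4)*(n - 1)*(n^3 - n^2 - 10*n - 8) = (n - 4)*(n - 1)*(n + 2)*(n^2 - 3*n - 4) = (n - 4)^2*(n - 1)*(n + 2)*(n + 1)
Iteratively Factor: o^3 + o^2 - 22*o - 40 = (o + 4)*(o^2 - 3*o - 10) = (o + 2)*(o + 4)*(o - 5)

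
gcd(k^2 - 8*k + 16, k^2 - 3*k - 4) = k - 4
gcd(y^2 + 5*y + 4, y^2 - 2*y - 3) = y + 1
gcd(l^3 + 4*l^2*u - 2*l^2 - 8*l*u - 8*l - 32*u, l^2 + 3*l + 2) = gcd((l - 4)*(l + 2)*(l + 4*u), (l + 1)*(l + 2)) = l + 2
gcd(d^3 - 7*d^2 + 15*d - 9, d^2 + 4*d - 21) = d - 3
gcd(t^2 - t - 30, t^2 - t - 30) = t^2 - t - 30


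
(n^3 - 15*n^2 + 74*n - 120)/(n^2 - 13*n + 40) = (n^2 - 10*n + 24)/(n - 8)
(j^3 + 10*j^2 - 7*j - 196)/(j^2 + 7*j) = j + 3 - 28/j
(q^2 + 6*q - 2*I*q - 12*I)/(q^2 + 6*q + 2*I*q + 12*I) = (q - 2*I)/(q + 2*I)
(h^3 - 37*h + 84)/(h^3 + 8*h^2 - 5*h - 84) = (h - 4)/(h + 4)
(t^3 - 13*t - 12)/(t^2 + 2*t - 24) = (t^2 + 4*t + 3)/(t + 6)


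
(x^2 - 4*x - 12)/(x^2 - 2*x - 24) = (x + 2)/(x + 4)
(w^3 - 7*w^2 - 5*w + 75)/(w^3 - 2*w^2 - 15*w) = (w - 5)/w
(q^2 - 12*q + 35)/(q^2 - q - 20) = (q - 7)/(q + 4)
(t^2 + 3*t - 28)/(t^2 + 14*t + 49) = (t - 4)/(t + 7)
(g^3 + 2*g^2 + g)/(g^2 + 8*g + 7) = g*(g + 1)/(g + 7)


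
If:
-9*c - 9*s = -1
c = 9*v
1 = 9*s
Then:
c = 0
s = 1/9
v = 0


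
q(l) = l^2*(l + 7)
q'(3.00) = 69.00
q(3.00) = 90.00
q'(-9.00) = 117.00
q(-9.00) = -162.00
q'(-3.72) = -10.56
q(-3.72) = 45.39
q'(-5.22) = 8.67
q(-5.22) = 48.50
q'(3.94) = 101.73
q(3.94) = 169.83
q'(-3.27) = -13.70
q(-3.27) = 39.88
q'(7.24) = 258.61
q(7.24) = 746.43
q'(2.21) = 45.59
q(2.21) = 44.98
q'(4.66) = 130.39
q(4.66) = 253.20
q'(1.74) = 33.44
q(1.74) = 26.46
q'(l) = l^2 + 2*l*(l + 7)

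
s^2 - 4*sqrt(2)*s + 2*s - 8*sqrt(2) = (s + 2)*(s - 4*sqrt(2))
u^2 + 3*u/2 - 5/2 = (u - 1)*(u + 5/2)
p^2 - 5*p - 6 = (p - 6)*(p + 1)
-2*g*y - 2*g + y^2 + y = (-2*g + y)*(y + 1)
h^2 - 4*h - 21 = (h - 7)*(h + 3)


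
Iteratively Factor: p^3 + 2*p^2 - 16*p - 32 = (p + 4)*(p^2 - 2*p - 8) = (p - 4)*(p + 4)*(p + 2)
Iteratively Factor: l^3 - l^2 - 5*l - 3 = (l + 1)*(l^2 - 2*l - 3) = (l + 1)^2*(l - 3)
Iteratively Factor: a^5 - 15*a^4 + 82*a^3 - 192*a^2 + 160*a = (a)*(a^4 - 15*a^3 + 82*a^2 - 192*a + 160) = a*(a - 4)*(a^3 - 11*a^2 + 38*a - 40) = a*(a - 5)*(a - 4)*(a^2 - 6*a + 8) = a*(a - 5)*(a - 4)*(a - 2)*(a - 4)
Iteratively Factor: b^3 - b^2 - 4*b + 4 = (b - 2)*(b^2 + b - 2) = (b - 2)*(b - 1)*(b + 2)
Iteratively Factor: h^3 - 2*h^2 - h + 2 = (h - 1)*(h^2 - h - 2) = (h - 1)*(h + 1)*(h - 2)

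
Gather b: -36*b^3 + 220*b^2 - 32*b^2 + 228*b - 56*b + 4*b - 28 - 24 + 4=-36*b^3 + 188*b^2 + 176*b - 48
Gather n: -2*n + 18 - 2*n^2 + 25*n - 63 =-2*n^2 + 23*n - 45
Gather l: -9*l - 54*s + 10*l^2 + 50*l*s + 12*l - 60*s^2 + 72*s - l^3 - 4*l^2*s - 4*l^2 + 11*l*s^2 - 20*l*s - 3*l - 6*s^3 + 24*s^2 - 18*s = -l^3 + l^2*(6 - 4*s) + l*(11*s^2 + 30*s) - 6*s^3 - 36*s^2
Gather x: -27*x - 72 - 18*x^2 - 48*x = -18*x^2 - 75*x - 72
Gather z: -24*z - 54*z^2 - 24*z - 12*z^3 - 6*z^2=-12*z^3 - 60*z^2 - 48*z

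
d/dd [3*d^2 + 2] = 6*d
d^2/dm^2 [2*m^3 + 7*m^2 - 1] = 12*m + 14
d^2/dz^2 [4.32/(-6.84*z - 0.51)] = -404.227584/(6.84*z + 0.51)^3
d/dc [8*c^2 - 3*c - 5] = 16*c - 3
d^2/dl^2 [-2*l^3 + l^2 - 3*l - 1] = 2 - 12*l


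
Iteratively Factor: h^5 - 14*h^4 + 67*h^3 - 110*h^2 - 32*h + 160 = (h - 4)*(h^4 - 10*h^3 + 27*h^2 - 2*h - 40) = (h - 4)*(h + 1)*(h^3 - 11*h^2 + 38*h - 40) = (h - 4)^2*(h + 1)*(h^2 - 7*h + 10) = (h - 4)^2*(h - 2)*(h + 1)*(h - 5)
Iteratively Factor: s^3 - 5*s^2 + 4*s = (s - 1)*(s^2 - 4*s) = s*(s - 1)*(s - 4)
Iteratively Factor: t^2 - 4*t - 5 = (t - 5)*(t + 1)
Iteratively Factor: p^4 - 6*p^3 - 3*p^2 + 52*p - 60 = (p - 2)*(p^3 - 4*p^2 - 11*p + 30) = (p - 2)^2*(p^2 - 2*p - 15) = (p - 2)^2*(p + 3)*(p - 5)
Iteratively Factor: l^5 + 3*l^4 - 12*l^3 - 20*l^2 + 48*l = (l - 2)*(l^4 + 5*l^3 - 2*l^2 - 24*l) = (l - 2)*(l + 3)*(l^3 + 2*l^2 - 8*l) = (l - 2)^2*(l + 3)*(l^2 + 4*l) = l*(l - 2)^2*(l + 3)*(l + 4)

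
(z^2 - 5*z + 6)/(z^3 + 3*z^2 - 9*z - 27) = (z - 2)/(z^2 + 6*z + 9)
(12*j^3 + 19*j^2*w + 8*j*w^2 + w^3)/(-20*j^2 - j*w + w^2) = (3*j^2 + 4*j*w + w^2)/(-5*j + w)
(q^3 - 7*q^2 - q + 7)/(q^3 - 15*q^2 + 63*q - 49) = (q + 1)/(q - 7)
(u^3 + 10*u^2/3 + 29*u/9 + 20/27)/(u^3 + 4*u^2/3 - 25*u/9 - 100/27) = (3*u + 1)/(3*u - 5)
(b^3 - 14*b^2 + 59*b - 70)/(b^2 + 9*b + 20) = (b^3 - 14*b^2 + 59*b - 70)/(b^2 + 9*b + 20)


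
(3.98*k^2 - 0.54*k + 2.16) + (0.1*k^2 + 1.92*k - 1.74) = 4.08*k^2 + 1.38*k + 0.42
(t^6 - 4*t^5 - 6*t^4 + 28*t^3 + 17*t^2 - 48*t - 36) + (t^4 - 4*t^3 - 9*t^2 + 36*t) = t^6 - 4*t^5 - 5*t^4 + 24*t^3 + 8*t^2 - 12*t - 36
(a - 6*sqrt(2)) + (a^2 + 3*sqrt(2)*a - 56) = a^2 + a + 3*sqrt(2)*a - 56 - 6*sqrt(2)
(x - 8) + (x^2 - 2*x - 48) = x^2 - x - 56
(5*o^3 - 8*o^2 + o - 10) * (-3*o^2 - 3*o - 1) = -15*o^5 + 9*o^4 + 16*o^3 + 35*o^2 + 29*o + 10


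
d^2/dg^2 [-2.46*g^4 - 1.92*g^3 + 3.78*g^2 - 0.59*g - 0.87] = -29.52*g^2 - 11.52*g + 7.56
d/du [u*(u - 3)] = 2*u - 3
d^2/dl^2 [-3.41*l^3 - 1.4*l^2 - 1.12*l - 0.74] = -20.46*l - 2.8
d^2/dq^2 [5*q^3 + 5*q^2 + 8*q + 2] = 30*q + 10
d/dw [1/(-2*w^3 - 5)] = 6*w^2/(2*w^3 + 5)^2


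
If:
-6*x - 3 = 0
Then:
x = -1/2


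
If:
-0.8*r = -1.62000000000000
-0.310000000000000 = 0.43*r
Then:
No Solution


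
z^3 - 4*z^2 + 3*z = z*(z - 3)*(z - 1)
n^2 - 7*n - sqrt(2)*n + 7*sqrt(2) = (n - 7)*(n - sqrt(2))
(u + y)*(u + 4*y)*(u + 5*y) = u^3 + 10*u^2*y + 29*u*y^2 + 20*y^3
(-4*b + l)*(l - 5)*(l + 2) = -4*b*l^2 + 12*b*l + 40*b + l^3 - 3*l^2 - 10*l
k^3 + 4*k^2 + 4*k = k*(k + 2)^2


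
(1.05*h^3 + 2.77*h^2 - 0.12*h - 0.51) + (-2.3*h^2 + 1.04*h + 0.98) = 1.05*h^3 + 0.47*h^2 + 0.92*h + 0.47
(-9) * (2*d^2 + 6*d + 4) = -18*d^2 - 54*d - 36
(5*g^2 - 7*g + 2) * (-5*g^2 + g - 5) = -25*g^4 + 40*g^3 - 42*g^2 + 37*g - 10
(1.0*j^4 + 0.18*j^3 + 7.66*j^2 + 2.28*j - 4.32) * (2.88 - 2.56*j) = -2.56*j^5 + 2.4192*j^4 - 19.0912*j^3 + 16.224*j^2 + 17.6256*j - 12.4416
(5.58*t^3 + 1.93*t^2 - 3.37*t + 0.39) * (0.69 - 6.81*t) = -37.9998*t^4 - 9.2931*t^3 + 24.2814*t^2 - 4.9812*t + 0.2691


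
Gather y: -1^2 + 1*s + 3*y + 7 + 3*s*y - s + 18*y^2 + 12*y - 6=18*y^2 + y*(3*s + 15)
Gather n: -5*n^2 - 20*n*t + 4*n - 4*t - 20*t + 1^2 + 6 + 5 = -5*n^2 + n*(4 - 20*t) - 24*t + 12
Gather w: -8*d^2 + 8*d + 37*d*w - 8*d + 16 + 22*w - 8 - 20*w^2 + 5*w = -8*d^2 - 20*w^2 + w*(37*d + 27) + 8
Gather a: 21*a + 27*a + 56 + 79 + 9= 48*a + 144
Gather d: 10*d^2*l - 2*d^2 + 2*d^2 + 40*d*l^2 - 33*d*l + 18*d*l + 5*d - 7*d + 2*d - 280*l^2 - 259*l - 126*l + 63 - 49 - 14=10*d^2*l + d*(40*l^2 - 15*l) - 280*l^2 - 385*l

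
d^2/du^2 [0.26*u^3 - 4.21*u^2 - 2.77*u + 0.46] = 1.56*u - 8.42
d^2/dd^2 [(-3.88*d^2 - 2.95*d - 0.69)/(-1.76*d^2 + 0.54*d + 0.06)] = (1.4210854715202e-14*d^4 + 25.650944*d^3 + 15.282432*d^2 - 2.065536*d + 0.384912)/(5.451776*d^6 - 5.018112*d^5 + 0.98208*d^4 + 0.18468*d^3 - 0.03348*d^2 - 0.005832*d - 0.000216)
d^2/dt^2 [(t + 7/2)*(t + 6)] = 2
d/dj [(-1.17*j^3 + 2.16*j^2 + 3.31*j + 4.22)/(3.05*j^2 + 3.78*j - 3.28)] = (-3.5685*j^4 - 8.8452*j^3 + 9.5821*j^2 - 39.9116*j - 26.8084)/(9.3025*j^4 + 23.058*j^3 - 5.7196*j^2 - 24.7968*j + 10.7584)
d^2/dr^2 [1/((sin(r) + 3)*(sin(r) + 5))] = 2*(-2*sin(r)^4 - 12*sin(r)^3 + sin(r)^2 + 84*sin(r) + 49)/((sin(r) + 3)^3*(sin(r) + 5)^3)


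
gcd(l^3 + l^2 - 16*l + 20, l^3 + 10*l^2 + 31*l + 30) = l + 5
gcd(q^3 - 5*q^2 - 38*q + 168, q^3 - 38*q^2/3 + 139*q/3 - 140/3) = q^2 - 11*q + 28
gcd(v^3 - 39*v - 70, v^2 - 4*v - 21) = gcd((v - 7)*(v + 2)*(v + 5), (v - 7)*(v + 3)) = v - 7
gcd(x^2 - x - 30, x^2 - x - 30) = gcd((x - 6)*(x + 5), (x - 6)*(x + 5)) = x^2 - x - 30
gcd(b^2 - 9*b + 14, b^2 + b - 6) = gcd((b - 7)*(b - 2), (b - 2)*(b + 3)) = b - 2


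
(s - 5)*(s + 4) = s^2 - s - 20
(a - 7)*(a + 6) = a^2 - a - 42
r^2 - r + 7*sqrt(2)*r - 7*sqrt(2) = (r - 1)*(r + 7*sqrt(2))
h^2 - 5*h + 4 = (h - 4)*(h - 1)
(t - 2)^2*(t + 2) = t^3 - 2*t^2 - 4*t + 8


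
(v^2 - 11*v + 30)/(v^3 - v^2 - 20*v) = (v - 6)/(v*(v + 4))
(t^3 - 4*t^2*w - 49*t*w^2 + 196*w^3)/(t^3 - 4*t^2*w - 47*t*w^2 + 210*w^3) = (t^2 - 11*t*w + 28*w^2)/(t^2 - 11*t*w + 30*w^2)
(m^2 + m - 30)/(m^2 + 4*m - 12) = (m - 5)/(m - 2)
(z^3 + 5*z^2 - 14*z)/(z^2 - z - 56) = z*(z - 2)/(z - 8)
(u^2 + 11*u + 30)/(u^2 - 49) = (u^2 + 11*u + 30)/(u^2 - 49)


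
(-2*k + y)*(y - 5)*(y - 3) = -2*k*y^2 + 16*k*y - 30*k + y^3 - 8*y^2 + 15*y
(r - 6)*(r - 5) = r^2 - 11*r + 30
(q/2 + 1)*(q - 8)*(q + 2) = q^3/2 - 2*q^2 - 14*q - 16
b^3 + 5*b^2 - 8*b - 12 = (b - 2)*(b + 1)*(b + 6)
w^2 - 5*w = w*(w - 5)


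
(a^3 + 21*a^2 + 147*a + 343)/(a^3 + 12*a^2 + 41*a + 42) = (a^2 + 14*a + 49)/(a^2 + 5*a + 6)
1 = 1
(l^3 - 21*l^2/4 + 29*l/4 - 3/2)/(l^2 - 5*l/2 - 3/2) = (4*l^2 - 9*l + 2)/(2*(2*l + 1))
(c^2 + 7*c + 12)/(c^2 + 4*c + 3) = (c + 4)/(c + 1)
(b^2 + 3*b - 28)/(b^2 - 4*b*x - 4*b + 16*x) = (-b - 7)/(-b + 4*x)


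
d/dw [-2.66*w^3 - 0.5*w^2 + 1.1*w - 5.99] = -7.98*w^2 - 1.0*w + 1.1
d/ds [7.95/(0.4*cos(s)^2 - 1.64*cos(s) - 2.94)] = (6.36*cos(s) - 13.038)*sin(s)/(-0.4*cos(s)^2 + 1.64*cos(s) + 2.94)^2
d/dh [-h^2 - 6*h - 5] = -2*h - 6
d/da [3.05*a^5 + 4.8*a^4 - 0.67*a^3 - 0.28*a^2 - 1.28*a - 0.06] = 15.25*a^4 + 19.2*a^3 - 2.01*a^2 - 0.56*a - 1.28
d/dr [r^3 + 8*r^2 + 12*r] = 3*r^2 + 16*r + 12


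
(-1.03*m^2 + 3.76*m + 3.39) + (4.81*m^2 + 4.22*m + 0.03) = 3.78*m^2 + 7.98*m + 3.42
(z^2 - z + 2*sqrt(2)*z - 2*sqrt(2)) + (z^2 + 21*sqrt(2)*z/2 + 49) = 2*z^2 - z + 25*sqrt(2)*z/2 - 2*sqrt(2) + 49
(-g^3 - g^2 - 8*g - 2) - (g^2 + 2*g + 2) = -g^3 - 2*g^2 - 10*g - 4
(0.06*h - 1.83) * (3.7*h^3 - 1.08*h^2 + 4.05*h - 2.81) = 0.222*h^4 - 6.8358*h^3 + 2.2194*h^2 - 7.5801*h + 5.1423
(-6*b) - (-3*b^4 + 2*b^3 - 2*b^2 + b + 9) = 3*b^4 - 2*b^3 + 2*b^2 - 7*b - 9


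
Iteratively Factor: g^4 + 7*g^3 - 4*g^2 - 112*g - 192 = (g + 4)*(g^3 + 3*g^2 - 16*g - 48) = (g - 4)*(g + 4)*(g^2 + 7*g + 12) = (g - 4)*(g + 4)^2*(g + 3)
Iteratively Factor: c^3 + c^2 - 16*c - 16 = (c - 4)*(c^2 + 5*c + 4) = (c - 4)*(c + 4)*(c + 1)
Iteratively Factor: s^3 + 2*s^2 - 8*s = (s - 2)*(s^2 + 4*s) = s*(s - 2)*(s + 4)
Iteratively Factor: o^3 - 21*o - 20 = (o + 1)*(o^2 - o - 20) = (o + 1)*(o + 4)*(o - 5)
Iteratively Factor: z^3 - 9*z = (z)*(z^2 - 9) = z*(z - 3)*(z + 3)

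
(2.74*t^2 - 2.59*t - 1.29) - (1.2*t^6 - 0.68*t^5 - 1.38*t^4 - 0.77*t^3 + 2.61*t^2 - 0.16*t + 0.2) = -1.2*t^6 + 0.68*t^5 + 1.38*t^4 + 0.77*t^3 + 0.13*t^2 - 2.43*t - 1.49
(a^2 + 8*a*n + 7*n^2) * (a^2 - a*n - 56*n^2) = a^4 + 7*a^3*n - 57*a^2*n^2 - 455*a*n^3 - 392*n^4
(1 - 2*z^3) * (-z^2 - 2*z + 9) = 2*z^5 + 4*z^4 - 18*z^3 - z^2 - 2*z + 9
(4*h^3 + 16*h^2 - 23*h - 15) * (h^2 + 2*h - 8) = 4*h^5 + 24*h^4 - 23*h^3 - 189*h^2 + 154*h + 120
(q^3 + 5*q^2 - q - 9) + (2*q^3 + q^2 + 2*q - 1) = 3*q^3 + 6*q^2 + q - 10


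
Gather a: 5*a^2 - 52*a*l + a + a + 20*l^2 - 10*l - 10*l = 5*a^2 + a*(2 - 52*l) + 20*l^2 - 20*l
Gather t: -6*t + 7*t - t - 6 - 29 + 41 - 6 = 0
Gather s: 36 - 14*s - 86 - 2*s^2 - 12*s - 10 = -2*s^2 - 26*s - 60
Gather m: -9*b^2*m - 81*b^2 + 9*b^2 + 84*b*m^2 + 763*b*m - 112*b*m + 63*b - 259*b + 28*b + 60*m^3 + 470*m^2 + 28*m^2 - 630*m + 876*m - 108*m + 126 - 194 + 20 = -72*b^2 - 168*b + 60*m^3 + m^2*(84*b + 498) + m*(-9*b^2 + 651*b + 138) - 48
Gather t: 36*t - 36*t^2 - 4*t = -36*t^2 + 32*t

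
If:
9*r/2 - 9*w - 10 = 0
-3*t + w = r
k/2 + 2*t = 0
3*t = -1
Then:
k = 4/3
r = -2/9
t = -1/3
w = -11/9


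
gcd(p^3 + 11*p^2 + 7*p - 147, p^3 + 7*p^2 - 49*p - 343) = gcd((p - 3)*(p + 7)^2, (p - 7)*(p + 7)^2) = p^2 + 14*p + 49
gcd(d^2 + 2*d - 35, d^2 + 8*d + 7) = d + 7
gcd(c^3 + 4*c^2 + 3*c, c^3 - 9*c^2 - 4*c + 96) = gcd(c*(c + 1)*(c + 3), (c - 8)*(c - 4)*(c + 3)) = c + 3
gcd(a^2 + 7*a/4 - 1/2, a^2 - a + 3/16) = a - 1/4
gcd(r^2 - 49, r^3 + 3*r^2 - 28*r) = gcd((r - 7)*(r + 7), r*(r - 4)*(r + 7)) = r + 7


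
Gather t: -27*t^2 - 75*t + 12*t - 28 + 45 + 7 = -27*t^2 - 63*t + 24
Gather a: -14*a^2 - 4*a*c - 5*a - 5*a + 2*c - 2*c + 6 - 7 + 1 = -14*a^2 + a*(-4*c - 10)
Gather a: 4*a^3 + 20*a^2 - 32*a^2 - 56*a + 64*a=4*a^3 - 12*a^2 + 8*a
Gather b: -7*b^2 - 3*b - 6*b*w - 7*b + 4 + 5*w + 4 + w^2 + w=-7*b^2 + b*(-6*w - 10) + w^2 + 6*w + 8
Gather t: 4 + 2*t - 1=2*t + 3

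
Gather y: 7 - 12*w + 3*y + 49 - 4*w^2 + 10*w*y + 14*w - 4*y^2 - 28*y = -4*w^2 + 2*w - 4*y^2 + y*(10*w - 25) + 56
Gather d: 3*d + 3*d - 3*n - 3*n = 6*d - 6*n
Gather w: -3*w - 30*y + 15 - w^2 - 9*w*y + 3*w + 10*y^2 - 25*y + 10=-w^2 - 9*w*y + 10*y^2 - 55*y + 25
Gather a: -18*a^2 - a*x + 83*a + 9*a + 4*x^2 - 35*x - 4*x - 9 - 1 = -18*a^2 + a*(92 - x) + 4*x^2 - 39*x - 10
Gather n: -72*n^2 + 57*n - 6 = -72*n^2 + 57*n - 6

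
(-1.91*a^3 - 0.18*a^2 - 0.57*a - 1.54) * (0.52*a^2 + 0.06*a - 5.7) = -0.9932*a^5 - 0.2082*a^4 + 10.5798*a^3 + 0.191*a^2 + 3.1566*a + 8.778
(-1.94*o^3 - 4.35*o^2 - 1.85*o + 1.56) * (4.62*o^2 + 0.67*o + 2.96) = -8.9628*o^5 - 21.3968*o^4 - 17.2039*o^3 - 6.9083*o^2 - 4.4308*o + 4.6176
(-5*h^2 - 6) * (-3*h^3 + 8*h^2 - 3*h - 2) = 15*h^5 - 40*h^4 + 33*h^3 - 38*h^2 + 18*h + 12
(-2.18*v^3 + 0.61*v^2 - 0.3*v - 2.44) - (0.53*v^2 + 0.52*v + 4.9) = -2.18*v^3 + 0.08*v^2 - 0.82*v - 7.34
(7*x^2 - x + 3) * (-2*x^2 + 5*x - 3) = -14*x^4 + 37*x^3 - 32*x^2 + 18*x - 9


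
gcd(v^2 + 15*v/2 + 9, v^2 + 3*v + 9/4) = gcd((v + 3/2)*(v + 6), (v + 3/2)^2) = v + 3/2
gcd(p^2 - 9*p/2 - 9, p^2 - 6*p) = p - 6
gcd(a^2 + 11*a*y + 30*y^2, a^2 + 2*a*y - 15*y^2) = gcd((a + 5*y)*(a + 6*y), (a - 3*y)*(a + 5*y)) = a + 5*y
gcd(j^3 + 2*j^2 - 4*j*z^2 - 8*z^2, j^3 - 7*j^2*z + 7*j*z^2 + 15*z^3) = 1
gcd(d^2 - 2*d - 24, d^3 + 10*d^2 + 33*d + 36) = d + 4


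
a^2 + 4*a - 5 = (a - 1)*(a + 5)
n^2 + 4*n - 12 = (n - 2)*(n + 6)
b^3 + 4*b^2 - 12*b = b*(b - 2)*(b + 6)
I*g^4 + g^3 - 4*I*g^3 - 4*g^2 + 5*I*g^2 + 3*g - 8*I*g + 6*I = (g - 3)*(g - 2*I)*(g + I)*(I*g - I)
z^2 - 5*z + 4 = (z - 4)*(z - 1)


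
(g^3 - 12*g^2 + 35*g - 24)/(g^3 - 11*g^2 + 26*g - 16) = (g - 3)/(g - 2)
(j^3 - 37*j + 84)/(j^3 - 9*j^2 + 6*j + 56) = (j^2 + 4*j - 21)/(j^2 - 5*j - 14)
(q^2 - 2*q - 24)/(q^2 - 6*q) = (q + 4)/q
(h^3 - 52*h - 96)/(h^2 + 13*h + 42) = (h^2 - 6*h - 16)/(h + 7)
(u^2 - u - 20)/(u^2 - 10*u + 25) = (u + 4)/(u - 5)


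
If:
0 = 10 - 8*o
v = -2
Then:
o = 5/4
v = -2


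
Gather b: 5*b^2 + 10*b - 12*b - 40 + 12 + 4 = 5*b^2 - 2*b - 24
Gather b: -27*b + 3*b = -24*b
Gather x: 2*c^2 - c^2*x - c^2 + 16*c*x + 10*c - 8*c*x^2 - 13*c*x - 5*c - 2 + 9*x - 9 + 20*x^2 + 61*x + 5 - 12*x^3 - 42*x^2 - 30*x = c^2 + 5*c - 12*x^3 + x^2*(-8*c - 22) + x*(-c^2 + 3*c + 40) - 6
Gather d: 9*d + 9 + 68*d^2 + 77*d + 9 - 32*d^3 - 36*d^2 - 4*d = -32*d^3 + 32*d^2 + 82*d + 18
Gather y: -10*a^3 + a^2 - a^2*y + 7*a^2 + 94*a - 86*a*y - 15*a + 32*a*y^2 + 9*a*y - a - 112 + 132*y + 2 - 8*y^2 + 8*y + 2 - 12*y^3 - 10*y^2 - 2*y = -10*a^3 + 8*a^2 + 78*a - 12*y^3 + y^2*(32*a - 18) + y*(-a^2 - 77*a + 138) - 108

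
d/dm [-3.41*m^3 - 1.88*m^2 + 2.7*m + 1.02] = -10.23*m^2 - 3.76*m + 2.7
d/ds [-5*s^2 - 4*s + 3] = -10*s - 4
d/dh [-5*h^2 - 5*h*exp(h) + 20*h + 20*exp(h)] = -5*h*exp(h) - 10*h + 15*exp(h) + 20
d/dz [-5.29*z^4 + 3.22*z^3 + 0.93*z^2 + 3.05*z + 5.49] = -21.16*z^3 + 9.66*z^2 + 1.86*z + 3.05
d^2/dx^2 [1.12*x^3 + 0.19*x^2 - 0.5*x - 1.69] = 6.72*x + 0.38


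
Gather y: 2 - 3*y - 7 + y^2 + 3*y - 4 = y^2 - 9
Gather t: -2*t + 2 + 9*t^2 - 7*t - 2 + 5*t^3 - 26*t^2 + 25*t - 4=5*t^3 - 17*t^2 + 16*t - 4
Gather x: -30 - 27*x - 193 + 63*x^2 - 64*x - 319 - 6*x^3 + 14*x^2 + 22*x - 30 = -6*x^3 + 77*x^2 - 69*x - 572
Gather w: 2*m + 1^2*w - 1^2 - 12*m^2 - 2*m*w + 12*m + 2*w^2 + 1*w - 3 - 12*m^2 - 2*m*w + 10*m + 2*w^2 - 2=-24*m^2 + 24*m + 4*w^2 + w*(2 - 4*m) - 6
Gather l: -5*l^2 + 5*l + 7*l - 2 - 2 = -5*l^2 + 12*l - 4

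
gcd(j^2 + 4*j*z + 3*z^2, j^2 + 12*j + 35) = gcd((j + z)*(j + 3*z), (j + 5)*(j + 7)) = 1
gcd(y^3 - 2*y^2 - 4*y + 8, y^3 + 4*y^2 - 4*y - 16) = y^2 - 4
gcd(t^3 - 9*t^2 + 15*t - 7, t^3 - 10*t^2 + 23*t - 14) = t^2 - 8*t + 7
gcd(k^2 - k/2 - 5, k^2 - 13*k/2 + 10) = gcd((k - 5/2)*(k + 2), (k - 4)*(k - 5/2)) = k - 5/2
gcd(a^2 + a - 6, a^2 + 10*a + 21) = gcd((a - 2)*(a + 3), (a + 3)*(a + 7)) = a + 3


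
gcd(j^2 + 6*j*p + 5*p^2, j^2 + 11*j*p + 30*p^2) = j + 5*p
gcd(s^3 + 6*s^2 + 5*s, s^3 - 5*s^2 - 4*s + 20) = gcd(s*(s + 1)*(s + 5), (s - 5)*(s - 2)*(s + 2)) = 1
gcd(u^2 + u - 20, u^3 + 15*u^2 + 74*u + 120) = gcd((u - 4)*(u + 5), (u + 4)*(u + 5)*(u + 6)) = u + 5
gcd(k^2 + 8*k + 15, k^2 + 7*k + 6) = 1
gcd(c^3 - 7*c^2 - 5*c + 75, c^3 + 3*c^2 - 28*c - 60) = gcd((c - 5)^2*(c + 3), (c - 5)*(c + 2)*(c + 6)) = c - 5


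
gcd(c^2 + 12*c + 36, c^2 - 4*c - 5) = 1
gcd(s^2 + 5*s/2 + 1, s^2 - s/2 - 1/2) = s + 1/2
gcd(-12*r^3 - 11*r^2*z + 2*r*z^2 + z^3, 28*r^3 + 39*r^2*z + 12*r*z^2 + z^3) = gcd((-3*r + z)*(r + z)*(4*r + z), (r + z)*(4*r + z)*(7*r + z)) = 4*r^2 + 5*r*z + z^2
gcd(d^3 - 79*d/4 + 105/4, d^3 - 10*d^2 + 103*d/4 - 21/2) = d - 7/2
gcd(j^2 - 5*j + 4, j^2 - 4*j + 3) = j - 1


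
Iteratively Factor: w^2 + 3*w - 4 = (w + 4)*(w - 1)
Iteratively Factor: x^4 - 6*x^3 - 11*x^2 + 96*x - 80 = (x - 1)*(x^3 - 5*x^2 - 16*x + 80) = (x - 1)*(x + 4)*(x^2 - 9*x + 20) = (x - 5)*(x - 1)*(x + 4)*(x - 4)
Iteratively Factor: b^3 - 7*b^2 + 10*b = (b - 2)*(b^2 - 5*b) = (b - 5)*(b - 2)*(b)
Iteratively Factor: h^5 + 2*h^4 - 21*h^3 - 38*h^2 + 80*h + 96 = (h + 1)*(h^4 + h^3 - 22*h^2 - 16*h + 96) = (h + 1)*(h + 4)*(h^3 - 3*h^2 - 10*h + 24) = (h + 1)*(h + 3)*(h + 4)*(h^2 - 6*h + 8) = (h - 4)*(h + 1)*(h + 3)*(h + 4)*(h - 2)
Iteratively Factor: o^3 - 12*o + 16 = (o - 2)*(o^2 + 2*o - 8) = (o - 2)^2*(o + 4)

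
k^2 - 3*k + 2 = (k - 2)*(k - 1)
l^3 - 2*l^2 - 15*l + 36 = (l - 3)^2*(l + 4)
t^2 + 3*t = t*(t + 3)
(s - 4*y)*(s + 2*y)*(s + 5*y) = s^3 + 3*s^2*y - 18*s*y^2 - 40*y^3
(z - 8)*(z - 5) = z^2 - 13*z + 40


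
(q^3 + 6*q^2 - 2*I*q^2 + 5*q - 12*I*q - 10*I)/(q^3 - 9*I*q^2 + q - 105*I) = (q^3 + 2*q^2*(3 - I) + q*(5 - 12*I) - 10*I)/(q^3 - 9*I*q^2 + q - 105*I)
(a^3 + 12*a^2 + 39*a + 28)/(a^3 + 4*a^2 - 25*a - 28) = (a + 4)/(a - 4)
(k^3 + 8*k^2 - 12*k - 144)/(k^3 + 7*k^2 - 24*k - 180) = (k - 4)/(k - 5)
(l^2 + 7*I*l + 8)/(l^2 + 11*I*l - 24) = (l - I)/(l + 3*I)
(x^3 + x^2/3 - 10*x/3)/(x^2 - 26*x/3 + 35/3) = x*(x + 2)/(x - 7)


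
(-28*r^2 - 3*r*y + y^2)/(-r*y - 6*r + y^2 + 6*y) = (28*r^2 + 3*r*y - y^2)/(r*y + 6*r - y^2 - 6*y)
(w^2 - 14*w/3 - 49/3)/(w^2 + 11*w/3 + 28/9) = 3*(w - 7)/(3*w + 4)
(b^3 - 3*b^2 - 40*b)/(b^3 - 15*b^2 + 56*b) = (b + 5)/(b - 7)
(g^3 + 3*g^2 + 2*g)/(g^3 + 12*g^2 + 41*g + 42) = g*(g + 1)/(g^2 + 10*g + 21)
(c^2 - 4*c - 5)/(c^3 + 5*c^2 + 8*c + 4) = (c - 5)/(c^2 + 4*c + 4)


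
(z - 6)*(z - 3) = z^2 - 9*z + 18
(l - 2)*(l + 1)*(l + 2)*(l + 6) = l^4 + 7*l^3 + 2*l^2 - 28*l - 24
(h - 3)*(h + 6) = h^2 + 3*h - 18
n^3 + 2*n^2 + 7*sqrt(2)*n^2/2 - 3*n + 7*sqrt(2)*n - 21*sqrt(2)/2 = (n - 1)*(n + 3)*(n + 7*sqrt(2)/2)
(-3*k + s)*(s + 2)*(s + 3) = -3*k*s^2 - 15*k*s - 18*k + s^3 + 5*s^2 + 6*s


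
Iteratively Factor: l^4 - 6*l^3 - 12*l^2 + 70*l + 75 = (l - 5)*(l^3 - l^2 - 17*l - 15) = (l - 5)*(l + 1)*(l^2 - 2*l - 15) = (l - 5)^2*(l + 1)*(l + 3)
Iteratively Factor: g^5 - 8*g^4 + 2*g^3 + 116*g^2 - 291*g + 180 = (g - 3)*(g^4 - 5*g^3 - 13*g^2 + 77*g - 60) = (g - 5)*(g - 3)*(g^3 - 13*g + 12) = (g - 5)*(g - 3)^2*(g^2 + 3*g - 4) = (g - 5)*(g - 3)^2*(g - 1)*(g + 4)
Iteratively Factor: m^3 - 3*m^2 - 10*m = (m)*(m^2 - 3*m - 10) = m*(m + 2)*(m - 5)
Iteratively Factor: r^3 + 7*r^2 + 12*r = (r + 3)*(r^2 + 4*r) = r*(r + 3)*(r + 4)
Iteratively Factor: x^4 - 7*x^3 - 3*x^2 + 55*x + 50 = (x + 2)*(x^3 - 9*x^2 + 15*x + 25) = (x - 5)*(x + 2)*(x^2 - 4*x - 5) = (x - 5)*(x + 1)*(x + 2)*(x - 5)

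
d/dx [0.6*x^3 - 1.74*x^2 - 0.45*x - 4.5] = 1.8*x^2 - 3.48*x - 0.45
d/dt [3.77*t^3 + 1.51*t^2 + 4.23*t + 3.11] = 11.31*t^2 + 3.02*t + 4.23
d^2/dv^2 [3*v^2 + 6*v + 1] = 6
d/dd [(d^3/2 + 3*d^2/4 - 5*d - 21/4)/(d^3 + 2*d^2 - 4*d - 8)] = (d^3 + 22*d^2 - d + 38)/(4*(d^5 + 2*d^4 - 8*d^3 - 16*d^2 + 16*d + 32))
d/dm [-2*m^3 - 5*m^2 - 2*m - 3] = -6*m^2 - 10*m - 2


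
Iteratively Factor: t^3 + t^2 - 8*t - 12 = (t + 2)*(t^2 - t - 6) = (t - 3)*(t + 2)*(t + 2)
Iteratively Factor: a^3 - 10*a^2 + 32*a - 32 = (a - 4)*(a^2 - 6*a + 8) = (a - 4)^2*(a - 2)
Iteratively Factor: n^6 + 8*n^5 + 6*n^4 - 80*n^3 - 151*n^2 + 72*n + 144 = (n - 1)*(n^5 + 9*n^4 + 15*n^3 - 65*n^2 - 216*n - 144) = (n - 1)*(n + 4)*(n^4 + 5*n^3 - 5*n^2 - 45*n - 36) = (n - 1)*(n + 3)*(n + 4)*(n^3 + 2*n^2 - 11*n - 12) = (n - 1)*(n + 1)*(n + 3)*(n + 4)*(n^2 + n - 12) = (n - 1)*(n + 1)*(n + 3)*(n + 4)^2*(n - 3)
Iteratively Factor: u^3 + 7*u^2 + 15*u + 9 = (u + 3)*(u^2 + 4*u + 3) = (u + 3)^2*(u + 1)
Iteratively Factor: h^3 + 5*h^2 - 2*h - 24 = (h - 2)*(h^2 + 7*h + 12) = (h - 2)*(h + 4)*(h + 3)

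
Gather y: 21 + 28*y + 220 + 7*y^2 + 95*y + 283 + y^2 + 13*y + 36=8*y^2 + 136*y + 560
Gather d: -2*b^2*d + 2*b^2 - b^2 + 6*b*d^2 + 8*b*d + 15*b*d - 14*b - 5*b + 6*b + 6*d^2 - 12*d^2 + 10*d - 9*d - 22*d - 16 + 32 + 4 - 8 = b^2 - 13*b + d^2*(6*b - 6) + d*(-2*b^2 + 23*b - 21) + 12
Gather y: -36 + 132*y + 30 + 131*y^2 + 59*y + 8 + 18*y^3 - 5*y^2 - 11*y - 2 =18*y^3 + 126*y^2 + 180*y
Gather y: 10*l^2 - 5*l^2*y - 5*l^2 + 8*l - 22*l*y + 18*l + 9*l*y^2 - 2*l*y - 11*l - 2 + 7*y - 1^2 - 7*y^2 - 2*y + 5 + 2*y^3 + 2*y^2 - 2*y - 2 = 5*l^2 + 15*l + 2*y^3 + y^2*(9*l - 5) + y*(-5*l^2 - 24*l + 3)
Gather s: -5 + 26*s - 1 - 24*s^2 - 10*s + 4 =-24*s^2 + 16*s - 2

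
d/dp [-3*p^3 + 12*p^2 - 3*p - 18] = -9*p^2 + 24*p - 3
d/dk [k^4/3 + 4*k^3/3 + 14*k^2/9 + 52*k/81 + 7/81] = 4*k^3/3 + 4*k^2 + 28*k/9 + 52/81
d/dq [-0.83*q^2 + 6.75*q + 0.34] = 6.75 - 1.66*q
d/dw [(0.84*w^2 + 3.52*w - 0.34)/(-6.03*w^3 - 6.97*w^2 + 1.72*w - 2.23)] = (5.0652*w^4 + 42.4512*w^3 + 19.8286*w^2 - 8.486*w - 7.2648)/(36.3609*w^6 + 84.0582*w^5 + 27.8377*w^4 + 2.91700000000001*w^3 + 34.0446*w^2 - 7.6712*w + 4.9729)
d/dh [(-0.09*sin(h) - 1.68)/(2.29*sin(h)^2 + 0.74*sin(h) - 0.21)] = (0.2061*sin(h)^2 + 7.6944*sin(h) + 1.2621)*cos(h)/(5.2441*sin(h)^4 + 3.3892*sin(h)^3 - 0.4142*sin(h)^2 - 0.3108*sin(h) + 0.0441)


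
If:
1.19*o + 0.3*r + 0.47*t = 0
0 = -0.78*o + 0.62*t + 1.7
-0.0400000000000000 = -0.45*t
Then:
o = 2.25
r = -9.06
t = 0.09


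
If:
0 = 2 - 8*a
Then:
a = 1/4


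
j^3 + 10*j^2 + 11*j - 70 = (j - 2)*(j + 5)*(j + 7)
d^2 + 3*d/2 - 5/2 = (d - 1)*(d + 5/2)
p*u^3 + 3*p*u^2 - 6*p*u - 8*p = (u - 2)*(u + 4)*(p*u + p)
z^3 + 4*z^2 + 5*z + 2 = (z + 1)^2*(z + 2)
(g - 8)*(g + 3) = g^2 - 5*g - 24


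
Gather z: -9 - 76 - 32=-117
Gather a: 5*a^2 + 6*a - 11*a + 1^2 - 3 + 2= 5*a^2 - 5*a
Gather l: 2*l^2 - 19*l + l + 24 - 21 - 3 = 2*l^2 - 18*l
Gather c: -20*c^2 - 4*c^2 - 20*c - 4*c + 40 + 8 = -24*c^2 - 24*c + 48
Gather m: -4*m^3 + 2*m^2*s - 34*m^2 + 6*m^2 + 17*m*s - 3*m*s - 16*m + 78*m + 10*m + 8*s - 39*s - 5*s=-4*m^3 + m^2*(2*s - 28) + m*(14*s + 72) - 36*s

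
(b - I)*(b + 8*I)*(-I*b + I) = -I*b^3 + 7*b^2 + I*b^2 - 7*b - 8*I*b + 8*I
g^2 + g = g*(g + 1)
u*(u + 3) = u^2 + 3*u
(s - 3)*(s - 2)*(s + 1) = s^3 - 4*s^2 + s + 6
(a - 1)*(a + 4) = a^2 + 3*a - 4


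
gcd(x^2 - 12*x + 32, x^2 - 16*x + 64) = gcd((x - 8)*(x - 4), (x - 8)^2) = x - 8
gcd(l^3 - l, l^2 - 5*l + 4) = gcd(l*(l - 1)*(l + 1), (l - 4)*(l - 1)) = l - 1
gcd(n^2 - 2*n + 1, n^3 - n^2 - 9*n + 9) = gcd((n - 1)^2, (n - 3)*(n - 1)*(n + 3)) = n - 1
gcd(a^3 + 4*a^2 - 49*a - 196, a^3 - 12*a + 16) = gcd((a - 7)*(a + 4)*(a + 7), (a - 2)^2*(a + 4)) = a + 4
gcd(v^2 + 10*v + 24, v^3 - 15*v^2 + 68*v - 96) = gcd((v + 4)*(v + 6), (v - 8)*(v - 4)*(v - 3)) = 1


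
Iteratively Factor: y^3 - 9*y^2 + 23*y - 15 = (y - 3)*(y^2 - 6*y + 5) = (y - 3)*(y - 1)*(y - 5)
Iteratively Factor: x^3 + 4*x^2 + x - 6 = (x + 2)*(x^2 + 2*x - 3) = (x - 1)*(x + 2)*(x + 3)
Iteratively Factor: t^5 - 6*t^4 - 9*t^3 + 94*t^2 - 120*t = (t - 5)*(t^4 - t^3 - 14*t^2 + 24*t) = t*(t - 5)*(t^3 - t^2 - 14*t + 24) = t*(t - 5)*(t - 2)*(t^2 + t - 12) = t*(t - 5)*(t - 2)*(t + 4)*(t - 3)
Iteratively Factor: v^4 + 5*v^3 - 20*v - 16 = (v + 1)*(v^3 + 4*v^2 - 4*v - 16) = (v - 2)*(v + 1)*(v^2 + 6*v + 8) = (v - 2)*(v + 1)*(v + 4)*(v + 2)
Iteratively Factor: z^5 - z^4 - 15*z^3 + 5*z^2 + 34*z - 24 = (z + 3)*(z^4 - 4*z^3 - 3*z^2 + 14*z - 8) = (z - 4)*(z + 3)*(z^3 - 3*z + 2) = (z - 4)*(z - 1)*(z + 3)*(z^2 + z - 2) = (z - 4)*(z - 1)*(z + 2)*(z + 3)*(z - 1)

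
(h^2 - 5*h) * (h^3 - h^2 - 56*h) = h^5 - 6*h^4 - 51*h^3 + 280*h^2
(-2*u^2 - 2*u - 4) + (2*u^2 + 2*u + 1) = -3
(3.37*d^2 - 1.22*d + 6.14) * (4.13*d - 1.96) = 13.9181*d^3 - 11.6438*d^2 + 27.7494*d - 12.0344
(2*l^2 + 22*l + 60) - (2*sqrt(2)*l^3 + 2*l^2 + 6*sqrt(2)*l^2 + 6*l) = -2*sqrt(2)*l^3 - 6*sqrt(2)*l^2 + 16*l + 60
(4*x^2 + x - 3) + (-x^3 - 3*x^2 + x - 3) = -x^3 + x^2 + 2*x - 6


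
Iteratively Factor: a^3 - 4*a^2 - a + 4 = (a - 1)*(a^2 - 3*a - 4) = (a - 1)*(a + 1)*(a - 4)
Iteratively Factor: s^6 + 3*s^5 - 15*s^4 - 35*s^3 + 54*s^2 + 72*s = (s - 3)*(s^5 + 6*s^4 + 3*s^3 - 26*s^2 - 24*s) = s*(s - 3)*(s^4 + 6*s^3 + 3*s^2 - 26*s - 24) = s*(s - 3)*(s + 4)*(s^3 + 2*s^2 - 5*s - 6) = s*(s - 3)*(s + 1)*(s + 4)*(s^2 + s - 6) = s*(s - 3)*(s - 2)*(s + 1)*(s + 4)*(s + 3)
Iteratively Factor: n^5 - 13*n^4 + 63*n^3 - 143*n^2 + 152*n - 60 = (n - 1)*(n^4 - 12*n^3 + 51*n^2 - 92*n + 60) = (n - 3)*(n - 1)*(n^3 - 9*n^2 + 24*n - 20) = (n - 3)*(n - 2)*(n - 1)*(n^2 - 7*n + 10) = (n - 3)*(n - 2)^2*(n - 1)*(n - 5)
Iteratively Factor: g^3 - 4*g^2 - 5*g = (g - 5)*(g^2 + g) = g*(g - 5)*(g + 1)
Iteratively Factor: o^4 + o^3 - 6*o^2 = (o)*(o^3 + o^2 - 6*o) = o*(o + 3)*(o^2 - 2*o) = o^2*(o + 3)*(o - 2)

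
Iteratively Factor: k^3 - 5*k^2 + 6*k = (k)*(k^2 - 5*k + 6) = k*(k - 2)*(k - 3)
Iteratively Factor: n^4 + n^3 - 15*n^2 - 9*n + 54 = (n - 3)*(n^3 + 4*n^2 - 3*n - 18) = (n - 3)*(n - 2)*(n^2 + 6*n + 9) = (n - 3)*(n - 2)*(n + 3)*(n + 3)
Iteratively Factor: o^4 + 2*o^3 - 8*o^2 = (o - 2)*(o^3 + 4*o^2) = o*(o - 2)*(o^2 + 4*o) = o*(o - 2)*(o + 4)*(o)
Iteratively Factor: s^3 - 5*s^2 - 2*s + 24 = (s - 4)*(s^2 - s - 6) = (s - 4)*(s + 2)*(s - 3)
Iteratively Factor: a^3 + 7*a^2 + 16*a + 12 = (a + 2)*(a^2 + 5*a + 6) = (a + 2)^2*(a + 3)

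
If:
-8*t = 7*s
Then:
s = -8*t/7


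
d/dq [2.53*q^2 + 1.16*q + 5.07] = 5.06*q + 1.16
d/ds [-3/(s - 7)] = 3/(s - 7)^2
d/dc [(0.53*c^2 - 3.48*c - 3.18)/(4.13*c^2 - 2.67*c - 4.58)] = (12.9573*c^2 + 21.412*c + 7.4478)/(17.0569*c^4 - 22.0542*c^3 - 30.7019*c^2 + 24.4572*c + 20.9764)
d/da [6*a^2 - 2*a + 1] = 12*a - 2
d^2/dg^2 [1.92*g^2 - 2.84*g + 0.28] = 3.84000000000000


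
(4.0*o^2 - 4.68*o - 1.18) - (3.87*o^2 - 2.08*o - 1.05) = 0.13*o^2 - 2.6*o - 0.13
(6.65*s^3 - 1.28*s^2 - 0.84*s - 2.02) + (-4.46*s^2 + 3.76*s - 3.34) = 6.65*s^3 - 5.74*s^2 + 2.92*s - 5.36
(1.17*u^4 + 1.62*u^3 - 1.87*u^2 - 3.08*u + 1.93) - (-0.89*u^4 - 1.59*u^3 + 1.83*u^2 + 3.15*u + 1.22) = 2.06*u^4 + 3.21*u^3 - 3.7*u^2 - 6.23*u + 0.71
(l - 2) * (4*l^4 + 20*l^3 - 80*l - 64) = 4*l^5 + 12*l^4 - 40*l^3 - 80*l^2 + 96*l + 128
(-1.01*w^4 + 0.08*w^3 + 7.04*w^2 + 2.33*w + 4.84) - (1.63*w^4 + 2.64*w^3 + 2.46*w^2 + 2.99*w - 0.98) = -2.64*w^4 - 2.56*w^3 + 4.58*w^2 - 0.66*w + 5.82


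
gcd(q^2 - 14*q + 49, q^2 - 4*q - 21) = q - 7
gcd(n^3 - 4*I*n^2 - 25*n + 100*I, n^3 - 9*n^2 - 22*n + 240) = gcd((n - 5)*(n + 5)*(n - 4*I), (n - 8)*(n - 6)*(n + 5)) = n + 5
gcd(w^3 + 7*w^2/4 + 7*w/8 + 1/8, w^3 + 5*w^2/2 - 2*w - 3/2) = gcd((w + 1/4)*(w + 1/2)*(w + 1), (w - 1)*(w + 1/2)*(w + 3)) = w + 1/2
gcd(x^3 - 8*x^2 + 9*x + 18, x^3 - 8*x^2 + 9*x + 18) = x^3 - 8*x^2 + 9*x + 18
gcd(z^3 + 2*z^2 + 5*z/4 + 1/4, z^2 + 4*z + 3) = z + 1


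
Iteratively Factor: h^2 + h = (h + 1)*(h)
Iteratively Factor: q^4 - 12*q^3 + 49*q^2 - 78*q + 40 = (q - 4)*(q^3 - 8*q^2 + 17*q - 10) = (q - 4)*(q - 2)*(q^2 - 6*q + 5) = (q - 5)*(q - 4)*(q - 2)*(q - 1)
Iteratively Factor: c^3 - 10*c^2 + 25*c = (c - 5)*(c^2 - 5*c) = c*(c - 5)*(c - 5)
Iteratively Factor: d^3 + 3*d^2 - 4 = (d - 1)*(d^2 + 4*d + 4) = (d - 1)*(d + 2)*(d + 2)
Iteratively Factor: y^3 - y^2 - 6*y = (y + 2)*(y^2 - 3*y) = y*(y + 2)*(y - 3)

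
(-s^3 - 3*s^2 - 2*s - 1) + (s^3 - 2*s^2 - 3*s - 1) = -5*s^2 - 5*s - 2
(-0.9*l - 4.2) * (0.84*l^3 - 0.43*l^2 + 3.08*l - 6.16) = -0.756*l^4 - 3.141*l^3 - 0.966*l^2 - 7.392*l + 25.872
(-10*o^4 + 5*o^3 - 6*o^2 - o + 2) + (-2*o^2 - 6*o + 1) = -10*o^4 + 5*o^3 - 8*o^2 - 7*o + 3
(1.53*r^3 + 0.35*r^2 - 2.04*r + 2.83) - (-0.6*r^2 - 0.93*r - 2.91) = 1.53*r^3 + 0.95*r^2 - 1.11*r + 5.74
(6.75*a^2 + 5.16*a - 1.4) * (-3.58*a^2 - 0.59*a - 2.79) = -24.165*a^4 - 22.4553*a^3 - 16.8649*a^2 - 13.5704*a + 3.906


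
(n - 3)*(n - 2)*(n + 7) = n^3 + 2*n^2 - 29*n + 42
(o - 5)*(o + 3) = o^2 - 2*o - 15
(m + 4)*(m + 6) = m^2 + 10*m + 24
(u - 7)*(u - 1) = u^2 - 8*u + 7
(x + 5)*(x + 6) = x^2 + 11*x + 30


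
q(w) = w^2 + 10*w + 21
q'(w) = 2*w + 10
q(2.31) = 49.44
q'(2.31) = 14.62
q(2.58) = 53.46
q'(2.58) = 15.16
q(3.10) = 61.61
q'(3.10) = 16.20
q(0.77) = 29.29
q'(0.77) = 11.54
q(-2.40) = 2.76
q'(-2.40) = 5.20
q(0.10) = 22.01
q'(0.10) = 10.20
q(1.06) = 32.72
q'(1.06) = 12.12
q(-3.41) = -1.47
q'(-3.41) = 3.18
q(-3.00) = 0.00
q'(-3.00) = 4.00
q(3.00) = 60.00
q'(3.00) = 16.00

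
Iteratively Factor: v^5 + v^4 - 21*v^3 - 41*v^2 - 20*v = (v - 5)*(v^4 + 6*v^3 + 9*v^2 + 4*v) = (v - 5)*(v + 1)*(v^3 + 5*v^2 + 4*v) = v*(v - 5)*(v + 1)*(v^2 + 5*v + 4) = v*(v - 5)*(v + 1)^2*(v + 4)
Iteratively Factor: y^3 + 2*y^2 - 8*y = (y + 4)*(y^2 - 2*y) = y*(y + 4)*(y - 2)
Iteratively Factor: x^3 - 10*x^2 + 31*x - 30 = (x - 2)*(x^2 - 8*x + 15) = (x - 3)*(x - 2)*(x - 5)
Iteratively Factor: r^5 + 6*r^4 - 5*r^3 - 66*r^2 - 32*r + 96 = (r - 1)*(r^4 + 7*r^3 + 2*r^2 - 64*r - 96) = (r - 1)*(r + 4)*(r^3 + 3*r^2 - 10*r - 24) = (r - 1)*(r + 4)^2*(r^2 - r - 6) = (r - 1)*(r + 2)*(r + 4)^2*(r - 3)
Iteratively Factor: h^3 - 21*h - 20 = (h + 1)*(h^2 - h - 20) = (h + 1)*(h + 4)*(h - 5)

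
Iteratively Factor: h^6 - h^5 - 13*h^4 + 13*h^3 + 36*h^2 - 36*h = (h - 2)*(h^5 + h^4 - 11*h^3 - 9*h^2 + 18*h) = (h - 2)*(h + 3)*(h^4 - 2*h^3 - 5*h^2 + 6*h) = (h - 2)*(h + 2)*(h + 3)*(h^3 - 4*h^2 + 3*h) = (h - 2)*(h - 1)*(h + 2)*(h + 3)*(h^2 - 3*h) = (h - 3)*(h - 2)*(h - 1)*(h + 2)*(h + 3)*(h)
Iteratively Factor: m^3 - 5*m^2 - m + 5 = (m + 1)*(m^2 - 6*m + 5) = (m - 5)*(m + 1)*(m - 1)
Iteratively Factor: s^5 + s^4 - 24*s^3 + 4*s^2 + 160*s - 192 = (s - 2)*(s^4 + 3*s^3 - 18*s^2 - 32*s + 96) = (s - 2)^2*(s^3 + 5*s^2 - 8*s - 48) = (s - 3)*(s - 2)^2*(s^2 + 8*s + 16) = (s - 3)*(s - 2)^2*(s + 4)*(s + 4)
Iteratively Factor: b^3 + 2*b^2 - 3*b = (b)*(b^2 + 2*b - 3) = b*(b + 3)*(b - 1)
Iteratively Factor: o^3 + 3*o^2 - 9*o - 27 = (o + 3)*(o^2 - 9) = (o - 3)*(o + 3)*(o + 3)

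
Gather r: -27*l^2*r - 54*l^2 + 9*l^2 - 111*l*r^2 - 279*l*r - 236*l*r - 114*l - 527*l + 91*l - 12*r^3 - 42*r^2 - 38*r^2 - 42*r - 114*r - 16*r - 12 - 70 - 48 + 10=-45*l^2 - 550*l - 12*r^3 + r^2*(-111*l - 80) + r*(-27*l^2 - 515*l - 172) - 120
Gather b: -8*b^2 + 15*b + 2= -8*b^2 + 15*b + 2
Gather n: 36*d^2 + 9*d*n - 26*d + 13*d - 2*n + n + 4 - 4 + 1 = 36*d^2 - 13*d + n*(9*d - 1) + 1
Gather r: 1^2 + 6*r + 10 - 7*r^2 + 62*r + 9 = -7*r^2 + 68*r + 20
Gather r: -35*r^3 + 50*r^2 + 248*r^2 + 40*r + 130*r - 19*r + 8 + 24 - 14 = -35*r^3 + 298*r^2 + 151*r + 18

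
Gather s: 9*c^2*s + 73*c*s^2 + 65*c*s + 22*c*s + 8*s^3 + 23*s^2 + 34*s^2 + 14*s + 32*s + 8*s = 8*s^3 + s^2*(73*c + 57) + s*(9*c^2 + 87*c + 54)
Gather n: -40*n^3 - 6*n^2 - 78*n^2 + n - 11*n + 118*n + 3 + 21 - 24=-40*n^3 - 84*n^2 + 108*n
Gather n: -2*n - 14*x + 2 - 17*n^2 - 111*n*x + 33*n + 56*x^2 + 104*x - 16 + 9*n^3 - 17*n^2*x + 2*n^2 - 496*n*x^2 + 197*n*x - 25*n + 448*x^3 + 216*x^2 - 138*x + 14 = 9*n^3 + n^2*(-17*x - 15) + n*(-496*x^2 + 86*x + 6) + 448*x^3 + 272*x^2 - 48*x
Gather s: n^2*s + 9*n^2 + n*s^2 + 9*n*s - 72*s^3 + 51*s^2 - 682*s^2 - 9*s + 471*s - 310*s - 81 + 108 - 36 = 9*n^2 - 72*s^3 + s^2*(n - 631) + s*(n^2 + 9*n + 152) - 9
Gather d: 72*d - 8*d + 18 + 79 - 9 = 64*d + 88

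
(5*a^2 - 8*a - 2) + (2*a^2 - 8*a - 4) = 7*a^2 - 16*a - 6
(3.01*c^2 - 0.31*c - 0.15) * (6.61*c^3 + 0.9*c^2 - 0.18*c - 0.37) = 19.8961*c^5 + 0.6599*c^4 - 1.8123*c^3 - 1.1929*c^2 + 0.1417*c + 0.0555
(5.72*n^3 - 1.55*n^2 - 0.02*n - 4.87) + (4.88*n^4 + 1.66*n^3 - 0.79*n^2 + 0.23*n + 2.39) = 4.88*n^4 + 7.38*n^3 - 2.34*n^2 + 0.21*n - 2.48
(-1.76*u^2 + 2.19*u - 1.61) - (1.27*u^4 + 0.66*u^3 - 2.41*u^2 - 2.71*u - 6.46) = -1.27*u^4 - 0.66*u^3 + 0.65*u^2 + 4.9*u + 4.85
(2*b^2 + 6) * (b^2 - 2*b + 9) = 2*b^4 - 4*b^3 + 24*b^2 - 12*b + 54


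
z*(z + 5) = z^2 + 5*z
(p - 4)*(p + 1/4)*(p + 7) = p^3 + 13*p^2/4 - 109*p/4 - 7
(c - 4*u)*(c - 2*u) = c^2 - 6*c*u + 8*u^2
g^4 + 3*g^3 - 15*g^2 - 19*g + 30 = (g - 3)*(g - 1)*(g + 2)*(g + 5)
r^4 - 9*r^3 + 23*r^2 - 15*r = r*(r - 5)*(r - 3)*(r - 1)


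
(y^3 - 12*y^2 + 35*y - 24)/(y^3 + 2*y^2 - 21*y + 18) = (y - 8)/(y + 6)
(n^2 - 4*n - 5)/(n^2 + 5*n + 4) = (n - 5)/(n + 4)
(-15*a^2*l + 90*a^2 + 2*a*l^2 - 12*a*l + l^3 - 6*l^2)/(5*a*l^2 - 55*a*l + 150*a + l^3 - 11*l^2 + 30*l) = (-3*a + l)/(l - 5)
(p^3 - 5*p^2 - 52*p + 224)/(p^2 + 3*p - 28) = p - 8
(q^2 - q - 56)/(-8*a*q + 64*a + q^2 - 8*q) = (q + 7)/(-8*a + q)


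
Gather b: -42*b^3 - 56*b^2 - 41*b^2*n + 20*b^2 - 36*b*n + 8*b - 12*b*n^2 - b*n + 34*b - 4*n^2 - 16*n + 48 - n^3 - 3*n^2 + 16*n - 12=-42*b^3 + b^2*(-41*n - 36) + b*(-12*n^2 - 37*n + 42) - n^3 - 7*n^2 + 36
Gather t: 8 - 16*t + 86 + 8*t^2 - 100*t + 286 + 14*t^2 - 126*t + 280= 22*t^2 - 242*t + 660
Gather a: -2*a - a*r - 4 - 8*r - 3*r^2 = a*(-r - 2) - 3*r^2 - 8*r - 4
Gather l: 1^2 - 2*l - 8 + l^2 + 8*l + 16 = l^2 + 6*l + 9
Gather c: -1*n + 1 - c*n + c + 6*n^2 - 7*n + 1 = c*(1 - n) + 6*n^2 - 8*n + 2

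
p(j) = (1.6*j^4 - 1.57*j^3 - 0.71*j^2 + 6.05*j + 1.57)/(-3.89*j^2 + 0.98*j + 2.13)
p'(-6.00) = 5.27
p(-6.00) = -16.36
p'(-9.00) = 7.72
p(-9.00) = -35.84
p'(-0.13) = 2.76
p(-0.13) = 0.40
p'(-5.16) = 4.59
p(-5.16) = -12.22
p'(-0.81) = 10.61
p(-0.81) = 1.87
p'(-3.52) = 3.29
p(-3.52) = -5.77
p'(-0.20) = 3.15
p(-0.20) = 0.19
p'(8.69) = -6.83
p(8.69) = -28.59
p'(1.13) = 16.05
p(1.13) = -4.53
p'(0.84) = 795.09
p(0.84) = 28.87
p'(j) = (7.78*j - 0.98)*(1.6*j^4 - 1.57*j^3 - 0.71*j^2 + 6.05*j + 1.57)/(-3.89*j^2 + 0.98*j + 2.13)^2 + (6.4*j^3 - 4.71*j^2 - 1.42*j + 6.05)/(-3.89*j^2 + 0.98*j + 2.13) = (-12.448*j^5 + 10.8113*j^4 + 10.5548*j^3 + 12.8064*j^2 + 9.19*j + 11.3479)/(15.1321*j^4 - 7.6244*j^3 - 15.611*j^2 + 4.1748*j + 4.5369)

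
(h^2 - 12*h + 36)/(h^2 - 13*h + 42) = (h - 6)/(h - 7)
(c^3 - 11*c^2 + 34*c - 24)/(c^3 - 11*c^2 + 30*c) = (c^2 - 5*c + 4)/(c*(c - 5))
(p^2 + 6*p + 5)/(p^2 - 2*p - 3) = (p + 5)/(p - 3)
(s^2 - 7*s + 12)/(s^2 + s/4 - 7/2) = 4*(s^2 - 7*s + 12)/(4*s^2 + s - 14)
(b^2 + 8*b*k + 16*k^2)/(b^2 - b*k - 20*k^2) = (b + 4*k)/(b - 5*k)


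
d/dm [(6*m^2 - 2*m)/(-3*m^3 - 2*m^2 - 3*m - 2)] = 2*(9*m^4 - 6*m^3 - 11*m^2 - 12*m + 2)/(9*m^6 + 12*m^5 + 22*m^4 + 24*m^3 + 17*m^2 + 12*m + 4)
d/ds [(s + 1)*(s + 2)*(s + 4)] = 3*s^2 + 14*s + 14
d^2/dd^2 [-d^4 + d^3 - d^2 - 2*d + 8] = -12*d^2 + 6*d - 2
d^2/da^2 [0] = 0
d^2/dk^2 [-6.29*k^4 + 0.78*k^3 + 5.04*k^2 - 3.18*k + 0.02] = -75.48*k^2 + 4.68*k + 10.08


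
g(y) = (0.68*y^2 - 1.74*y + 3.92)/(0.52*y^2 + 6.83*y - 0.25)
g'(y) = (-1.04*y - 6.83)*(0.68*y^2 - 1.74*y + 3.92)/(0.52*y^2 + 6.83*y - 0.25)^2 + (1.36*y - 1.74)/(0.52*y^2 + 6.83*y - 0.25)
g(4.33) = 0.23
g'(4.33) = 0.04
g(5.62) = 0.29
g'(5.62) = 0.04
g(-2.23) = -0.87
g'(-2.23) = 0.07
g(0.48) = 1.03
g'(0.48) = -2.74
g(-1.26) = -0.90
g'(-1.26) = -0.19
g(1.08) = 0.37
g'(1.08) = -0.41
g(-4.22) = -1.18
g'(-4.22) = 0.23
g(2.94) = 0.19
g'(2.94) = 0.01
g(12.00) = 0.52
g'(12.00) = 0.03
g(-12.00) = -16.74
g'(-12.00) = 15.37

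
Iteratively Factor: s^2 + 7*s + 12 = (s + 3)*(s + 4)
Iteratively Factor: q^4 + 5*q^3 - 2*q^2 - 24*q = (q + 4)*(q^3 + q^2 - 6*q) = (q + 3)*(q + 4)*(q^2 - 2*q) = q*(q + 3)*(q + 4)*(q - 2)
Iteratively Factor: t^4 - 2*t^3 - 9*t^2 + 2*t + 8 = (t - 1)*(t^3 - t^2 - 10*t - 8) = (t - 4)*(t - 1)*(t^2 + 3*t + 2) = (t - 4)*(t - 1)*(t + 2)*(t + 1)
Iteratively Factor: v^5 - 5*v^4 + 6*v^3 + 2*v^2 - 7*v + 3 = (v - 1)*(v^4 - 4*v^3 + 2*v^2 + 4*v - 3) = (v - 1)^2*(v^3 - 3*v^2 - v + 3) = (v - 1)^3*(v^2 - 2*v - 3) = (v - 3)*(v - 1)^3*(v + 1)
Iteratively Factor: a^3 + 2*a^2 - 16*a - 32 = (a - 4)*(a^2 + 6*a + 8) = (a - 4)*(a + 2)*(a + 4)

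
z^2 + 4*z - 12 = (z - 2)*(z + 6)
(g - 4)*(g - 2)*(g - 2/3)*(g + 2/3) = g^4 - 6*g^3 + 68*g^2/9 + 8*g/3 - 32/9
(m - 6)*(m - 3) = m^2 - 9*m + 18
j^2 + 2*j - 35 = (j - 5)*(j + 7)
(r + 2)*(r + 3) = r^2 + 5*r + 6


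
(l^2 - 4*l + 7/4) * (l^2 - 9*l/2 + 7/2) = l^4 - 17*l^3/2 + 93*l^2/4 - 175*l/8 + 49/8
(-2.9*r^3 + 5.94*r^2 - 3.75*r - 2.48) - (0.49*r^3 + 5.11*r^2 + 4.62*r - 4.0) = -3.39*r^3 + 0.83*r^2 - 8.37*r + 1.52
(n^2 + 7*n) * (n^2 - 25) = n^4 + 7*n^3 - 25*n^2 - 175*n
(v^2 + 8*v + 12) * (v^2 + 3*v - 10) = v^4 + 11*v^3 + 26*v^2 - 44*v - 120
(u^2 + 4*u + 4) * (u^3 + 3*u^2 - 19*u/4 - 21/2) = u^5 + 7*u^4 + 45*u^3/4 - 35*u^2/2 - 61*u - 42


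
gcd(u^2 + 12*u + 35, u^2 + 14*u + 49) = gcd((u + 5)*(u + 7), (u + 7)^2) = u + 7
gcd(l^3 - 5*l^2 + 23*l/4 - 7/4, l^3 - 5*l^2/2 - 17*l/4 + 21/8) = l^2 - 4*l + 7/4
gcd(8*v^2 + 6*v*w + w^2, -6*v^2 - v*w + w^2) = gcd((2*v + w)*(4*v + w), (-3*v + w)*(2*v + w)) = 2*v + w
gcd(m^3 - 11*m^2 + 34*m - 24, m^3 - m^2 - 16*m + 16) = m^2 - 5*m + 4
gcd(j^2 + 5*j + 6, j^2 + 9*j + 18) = j + 3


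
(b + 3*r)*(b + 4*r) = b^2 + 7*b*r + 12*r^2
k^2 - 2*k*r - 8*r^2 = (k - 4*r)*(k + 2*r)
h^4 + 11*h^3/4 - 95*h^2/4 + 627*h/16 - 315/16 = (h - 3/2)^2*(h - 5/4)*(h + 7)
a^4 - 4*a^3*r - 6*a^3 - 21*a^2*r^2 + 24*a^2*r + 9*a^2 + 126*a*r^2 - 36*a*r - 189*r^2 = (a - 3)^2*(a - 7*r)*(a + 3*r)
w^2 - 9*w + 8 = (w - 8)*(w - 1)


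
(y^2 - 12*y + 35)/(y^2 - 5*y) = (y - 7)/y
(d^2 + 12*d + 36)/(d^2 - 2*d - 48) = (d + 6)/(d - 8)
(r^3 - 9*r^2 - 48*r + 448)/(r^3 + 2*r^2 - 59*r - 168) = (r - 8)/(r + 3)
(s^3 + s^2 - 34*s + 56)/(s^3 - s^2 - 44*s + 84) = (s - 4)/(s - 6)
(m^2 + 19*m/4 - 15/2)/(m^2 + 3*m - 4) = (4*m^2 + 19*m - 30)/(4*(m^2 + 3*m - 4))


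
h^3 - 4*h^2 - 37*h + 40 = (h - 8)*(h - 1)*(h + 5)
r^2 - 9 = (r - 3)*(r + 3)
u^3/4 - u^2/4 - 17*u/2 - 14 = (u/4 + 1/2)*(u - 7)*(u + 4)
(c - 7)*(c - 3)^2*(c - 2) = c^4 - 15*c^3 + 77*c^2 - 165*c + 126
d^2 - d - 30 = (d - 6)*(d + 5)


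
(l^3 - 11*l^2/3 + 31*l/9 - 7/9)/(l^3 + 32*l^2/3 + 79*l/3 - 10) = (3*l^2 - 10*l + 7)/(3*(l^2 + 11*l + 30))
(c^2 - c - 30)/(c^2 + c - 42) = (c + 5)/(c + 7)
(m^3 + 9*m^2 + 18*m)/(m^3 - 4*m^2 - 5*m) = (m^2 + 9*m + 18)/(m^2 - 4*m - 5)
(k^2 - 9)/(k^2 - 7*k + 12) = (k + 3)/(k - 4)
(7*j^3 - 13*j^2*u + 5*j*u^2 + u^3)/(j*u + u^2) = (7*j^3 - 13*j^2*u + 5*j*u^2 + u^3)/(u*(j + u))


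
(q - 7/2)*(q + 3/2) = q^2 - 2*q - 21/4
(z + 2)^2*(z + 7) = z^3 + 11*z^2 + 32*z + 28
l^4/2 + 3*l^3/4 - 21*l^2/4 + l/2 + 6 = (l/2 + 1/2)*(l - 2)*(l - 3/2)*(l + 4)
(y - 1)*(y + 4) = y^2 + 3*y - 4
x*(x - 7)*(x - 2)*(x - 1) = x^4 - 10*x^3 + 23*x^2 - 14*x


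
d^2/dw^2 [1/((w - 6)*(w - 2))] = 2*((w - 6)^2 + (w - 6)*(w - 2) + (w - 2)^2)/((w - 6)^3*(w - 2)^3)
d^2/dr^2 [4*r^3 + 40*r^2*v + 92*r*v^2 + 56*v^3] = 24*r + 80*v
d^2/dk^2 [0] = 0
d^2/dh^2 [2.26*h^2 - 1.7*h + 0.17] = 4.52000000000000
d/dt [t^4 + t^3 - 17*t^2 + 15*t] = 4*t^3 + 3*t^2 - 34*t + 15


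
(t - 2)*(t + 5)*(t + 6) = t^3 + 9*t^2 + 8*t - 60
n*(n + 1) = n^2 + n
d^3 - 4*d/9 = d*(d - 2/3)*(d + 2/3)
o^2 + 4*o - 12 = (o - 2)*(o + 6)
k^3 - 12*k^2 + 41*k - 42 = (k - 7)*(k - 3)*(k - 2)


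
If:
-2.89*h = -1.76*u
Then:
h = 0.608996539792388*u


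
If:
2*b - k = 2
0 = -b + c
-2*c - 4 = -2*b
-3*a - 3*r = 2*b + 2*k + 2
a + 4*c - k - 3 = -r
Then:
No Solution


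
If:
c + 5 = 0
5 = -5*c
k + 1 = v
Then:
No Solution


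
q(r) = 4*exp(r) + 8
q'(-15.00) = 0.00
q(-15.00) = 8.00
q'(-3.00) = 0.20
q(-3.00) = 8.20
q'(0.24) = 5.08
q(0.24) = 13.08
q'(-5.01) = 0.03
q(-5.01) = 8.03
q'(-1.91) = 0.59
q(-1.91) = 8.59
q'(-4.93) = 0.03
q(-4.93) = 8.03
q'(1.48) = 17.57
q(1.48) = 25.57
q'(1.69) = 21.68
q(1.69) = 29.68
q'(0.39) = 5.91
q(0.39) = 13.91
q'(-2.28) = 0.41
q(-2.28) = 8.41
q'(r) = 4*exp(r)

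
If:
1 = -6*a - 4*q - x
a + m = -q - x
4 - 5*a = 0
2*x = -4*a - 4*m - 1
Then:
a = 4/5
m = -89/20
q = -63/20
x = 34/5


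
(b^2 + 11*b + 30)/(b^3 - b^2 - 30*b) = (b + 6)/(b*(b - 6))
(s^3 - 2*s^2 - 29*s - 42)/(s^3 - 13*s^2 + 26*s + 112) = (s + 3)/(s - 8)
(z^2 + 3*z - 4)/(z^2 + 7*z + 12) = (z - 1)/(z + 3)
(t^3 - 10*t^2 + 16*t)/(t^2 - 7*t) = (t^2 - 10*t + 16)/(t - 7)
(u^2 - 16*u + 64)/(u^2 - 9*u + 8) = (u - 8)/(u - 1)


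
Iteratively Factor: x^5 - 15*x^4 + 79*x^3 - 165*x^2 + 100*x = (x - 1)*(x^4 - 14*x^3 + 65*x^2 - 100*x) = x*(x - 1)*(x^3 - 14*x^2 + 65*x - 100) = x*(x - 5)*(x - 1)*(x^2 - 9*x + 20) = x*(x - 5)*(x - 4)*(x - 1)*(x - 5)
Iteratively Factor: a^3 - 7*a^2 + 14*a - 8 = (a - 1)*(a^2 - 6*a + 8) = (a - 2)*(a - 1)*(a - 4)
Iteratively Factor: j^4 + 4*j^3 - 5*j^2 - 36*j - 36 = (j - 3)*(j^3 + 7*j^2 + 16*j + 12) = (j - 3)*(j + 2)*(j^2 + 5*j + 6) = (j - 3)*(j + 2)^2*(j + 3)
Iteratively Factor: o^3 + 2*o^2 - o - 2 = (o + 2)*(o^2 - 1) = (o + 1)*(o + 2)*(o - 1)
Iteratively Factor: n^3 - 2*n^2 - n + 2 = (n + 1)*(n^2 - 3*n + 2) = (n - 1)*(n + 1)*(n - 2)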